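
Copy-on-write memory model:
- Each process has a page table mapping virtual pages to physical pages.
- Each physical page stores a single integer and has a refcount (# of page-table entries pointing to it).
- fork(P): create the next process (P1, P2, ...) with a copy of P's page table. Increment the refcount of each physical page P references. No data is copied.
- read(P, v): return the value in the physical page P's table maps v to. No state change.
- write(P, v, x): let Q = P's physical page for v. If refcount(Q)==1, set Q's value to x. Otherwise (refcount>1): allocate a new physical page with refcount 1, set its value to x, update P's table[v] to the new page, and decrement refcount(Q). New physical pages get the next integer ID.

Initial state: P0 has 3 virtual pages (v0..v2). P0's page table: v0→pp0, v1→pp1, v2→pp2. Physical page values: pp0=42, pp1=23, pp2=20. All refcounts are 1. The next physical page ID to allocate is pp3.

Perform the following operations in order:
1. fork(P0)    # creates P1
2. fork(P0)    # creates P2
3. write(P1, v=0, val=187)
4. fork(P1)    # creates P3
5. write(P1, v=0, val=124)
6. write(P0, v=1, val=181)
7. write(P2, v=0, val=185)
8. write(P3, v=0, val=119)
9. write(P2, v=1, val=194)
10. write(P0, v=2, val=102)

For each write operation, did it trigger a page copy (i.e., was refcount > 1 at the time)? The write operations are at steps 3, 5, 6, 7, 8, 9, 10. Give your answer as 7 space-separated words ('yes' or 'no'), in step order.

Op 1: fork(P0) -> P1. 3 ppages; refcounts: pp0:2 pp1:2 pp2:2
Op 2: fork(P0) -> P2. 3 ppages; refcounts: pp0:3 pp1:3 pp2:3
Op 3: write(P1, v0, 187). refcount(pp0)=3>1 -> COPY to pp3. 4 ppages; refcounts: pp0:2 pp1:3 pp2:3 pp3:1
Op 4: fork(P1) -> P3. 4 ppages; refcounts: pp0:2 pp1:4 pp2:4 pp3:2
Op 5: write(P1, v0, 124). refcount(pp3)=2>1 -> COPY to pp4. 5 ppages; refcounts: pp0:2 pp1:4 pp2:4 pp3:1 pp4:1
Op 6: write(P0, v1, 181). refcount(pp1)=4>1 -> COPY to pp5. 6 ppages; refcounts: pp0:2 pp1:3 pp2:4 pp3:1 pp4:1 pp5:1
Op 7: write(P2, v0, 185). refcount(pp0)=2>1 -> COPY to pp6. 7 ppages; refcounts: pp0:1 pp1:3 pp2:4 pp3:1 pp4:1 pp5:1 pp6:1
Op 8: write(P3, v0, 119). refcount(pp3)=1 -> write in place. 7 ppages; refcounts: pp0:1 pp1:3 pp2:4 pp3:1 pp4:1 pp5:1 pp6:1
Op 9: write(P2, v1, 194). refcount(pp1)=3>1 -> COPY to pp7. 8 ppages; refcounts: pp0:1 pp1:2 pp2:4 pp3:1 pp4:1 pp5:1 pp6:1 pp7:1
Op 10: write(P0, v2, 102). refcount(pp2)=4>1 -> COPY to pp8. 9 ppages; refcounts: pp0:1 pp1:2 pp2:3 pp3:1 pp4:1 pp5:1 pp6:1 pp7:1 pp8:1

yes yes yes yes no yes yes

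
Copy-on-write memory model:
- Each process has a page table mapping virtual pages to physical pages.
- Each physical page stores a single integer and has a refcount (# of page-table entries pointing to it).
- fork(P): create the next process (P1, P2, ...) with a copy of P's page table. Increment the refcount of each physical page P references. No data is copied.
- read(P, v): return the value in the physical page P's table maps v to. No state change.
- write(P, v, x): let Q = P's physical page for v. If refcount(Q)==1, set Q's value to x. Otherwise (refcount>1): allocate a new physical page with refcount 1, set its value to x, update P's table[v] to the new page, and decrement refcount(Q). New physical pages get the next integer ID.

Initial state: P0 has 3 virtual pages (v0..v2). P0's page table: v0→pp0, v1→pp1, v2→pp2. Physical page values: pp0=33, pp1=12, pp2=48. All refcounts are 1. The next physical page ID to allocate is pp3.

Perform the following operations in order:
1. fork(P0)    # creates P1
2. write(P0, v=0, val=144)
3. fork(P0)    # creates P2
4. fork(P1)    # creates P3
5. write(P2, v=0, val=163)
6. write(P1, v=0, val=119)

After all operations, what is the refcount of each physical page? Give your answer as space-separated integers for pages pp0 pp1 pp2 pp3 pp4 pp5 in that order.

Answer: 1 4 4 1 1 1

Derivation:
Op 1: fork(P0) -> P1. 3 ppages; refcounts: pp0:2 pp1:2 pp2:2
Op 2: write(P0, v0, 144). refcount(pp0)=2>1 -> COPY to pp3. 4 ppages; refcounts: pp0:1 pp1:2 pp2:2 pp3:1
Op 3: fork(P0) -> P2. 4 ppages; refcounts: pp0:1 pp1:3 pp2:3 pp3:2
Op 4: fork(P1) -> P3. 4 ppages; refcounts: pp0:2 pp1:4 pp2:4 pp3:2
Op 5: write(P2, v0, 163). refcount(pp3)=2>1 -> COPY to pp4. 5 ppages; refcounts: pp0:2 pp1:4 pp2:4 pp3:1 pp4:1
Op 6: write(P1, v0, 119). refcount(pp0)=2>1 -> COPY to pp5. 6 ppages; refcounts: pp0:1 pp1:4 pp2:4 pp3:1 pp4:1 pp5:1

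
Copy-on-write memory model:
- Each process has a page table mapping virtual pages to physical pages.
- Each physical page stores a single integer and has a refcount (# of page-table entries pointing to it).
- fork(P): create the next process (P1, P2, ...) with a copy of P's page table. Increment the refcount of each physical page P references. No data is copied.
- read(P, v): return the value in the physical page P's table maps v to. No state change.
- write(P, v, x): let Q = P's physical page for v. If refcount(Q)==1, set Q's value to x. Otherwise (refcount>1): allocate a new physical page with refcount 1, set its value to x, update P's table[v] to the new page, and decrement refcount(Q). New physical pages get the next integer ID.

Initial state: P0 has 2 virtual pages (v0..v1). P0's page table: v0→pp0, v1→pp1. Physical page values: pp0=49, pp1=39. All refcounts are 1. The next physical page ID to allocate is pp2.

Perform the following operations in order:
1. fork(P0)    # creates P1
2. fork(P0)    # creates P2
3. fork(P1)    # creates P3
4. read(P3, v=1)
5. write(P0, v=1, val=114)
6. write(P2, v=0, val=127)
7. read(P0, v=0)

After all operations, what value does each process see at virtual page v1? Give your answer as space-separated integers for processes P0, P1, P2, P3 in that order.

Op 1: fork(P0) -> P1. 2 ppages; refcounts: pp0:2 pp1:2
Op 2: fork(P0) -> P2. 2 ppages; refcounts: pp0:3 pp1:3
Op 3: fork(P1) -> P3. 2 ppages; refcounts: pp0:4 pp1:4
Op 4: read(P3, v1) -> 39. No state change.
Op 5: write(P0, v1, 114). refcount(pp1)=4>1 -> COPY to pp2. 3 ppages; refcounts: pp0:4 pp1:3 pp2:1
Op 6: write(P2, v0, 127). refcount(pp0)=4>1 -> COPY to pp3. 4 ppages; refcounts: pp0:3 pp1:3 pp2:1 pp3:1
Op 7: read(P0, v0) -> 49. No state change.
P0: v1 -> pp2 = 114
P1: v1 -> pp1 = 39
P2: v1 -> pp1 = 39
P3: v1 -> pp1 = 39

Answer: 114 39 39 39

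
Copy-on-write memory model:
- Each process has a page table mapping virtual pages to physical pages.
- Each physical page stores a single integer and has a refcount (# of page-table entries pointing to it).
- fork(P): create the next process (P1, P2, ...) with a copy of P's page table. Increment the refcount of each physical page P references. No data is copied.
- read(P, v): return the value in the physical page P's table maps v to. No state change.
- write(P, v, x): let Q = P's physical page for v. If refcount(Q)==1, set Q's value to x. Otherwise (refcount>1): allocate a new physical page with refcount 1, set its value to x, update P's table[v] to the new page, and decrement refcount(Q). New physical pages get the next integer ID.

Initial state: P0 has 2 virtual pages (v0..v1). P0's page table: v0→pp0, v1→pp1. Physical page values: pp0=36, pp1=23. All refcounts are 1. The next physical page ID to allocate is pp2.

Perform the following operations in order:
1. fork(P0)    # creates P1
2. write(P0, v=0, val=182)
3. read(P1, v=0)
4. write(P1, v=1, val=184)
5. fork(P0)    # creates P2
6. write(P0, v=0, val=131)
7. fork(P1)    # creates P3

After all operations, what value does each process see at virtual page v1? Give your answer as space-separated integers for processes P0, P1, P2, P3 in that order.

Answer: 23 184 23 184

Derivation:
Op 1: fork(P0) -> P1. 2 ppages; refcounts: pp0:2 pp1:2
Op 2: write(P0, v0, 182). refcount(pp0)=2>1 -> COPY to pp2. 3 ppages; refcounts: pp0:1 pp1:2 pp2:1
Op 3: read(P1, v0) -> 36. No state change.
Op 4: write(P1, v1, 184). refcount(pp1)=2>1 -> COPY to pp3. 4 ppages; refcounts: pp0:1 pp1:1 pp2:1 pp3:1
Op 5: fork(P0) -> P2. 4 ppages; refcounts: pp0:1 pp1:2 pp2:2 pp3:1
Op 6: write(P0, v0, 131). refcount(pp2)=2>1 -> COPY to pp4. 5 ppages; refcounts: pp0:1 pp1:2 pp2:1 pp3:1 pp4:1
Op 7: fork(P1) -> P3. 5 ppages; refcounts: pp0:2 pp1:2 pp2:1 pp3:2 pp4:1
P0: v1 -> pp1 = 23
P1: v1 -> pp3 = 184
P2: v1 -> pp1 = 23
P3: v1 -> pp3 = 184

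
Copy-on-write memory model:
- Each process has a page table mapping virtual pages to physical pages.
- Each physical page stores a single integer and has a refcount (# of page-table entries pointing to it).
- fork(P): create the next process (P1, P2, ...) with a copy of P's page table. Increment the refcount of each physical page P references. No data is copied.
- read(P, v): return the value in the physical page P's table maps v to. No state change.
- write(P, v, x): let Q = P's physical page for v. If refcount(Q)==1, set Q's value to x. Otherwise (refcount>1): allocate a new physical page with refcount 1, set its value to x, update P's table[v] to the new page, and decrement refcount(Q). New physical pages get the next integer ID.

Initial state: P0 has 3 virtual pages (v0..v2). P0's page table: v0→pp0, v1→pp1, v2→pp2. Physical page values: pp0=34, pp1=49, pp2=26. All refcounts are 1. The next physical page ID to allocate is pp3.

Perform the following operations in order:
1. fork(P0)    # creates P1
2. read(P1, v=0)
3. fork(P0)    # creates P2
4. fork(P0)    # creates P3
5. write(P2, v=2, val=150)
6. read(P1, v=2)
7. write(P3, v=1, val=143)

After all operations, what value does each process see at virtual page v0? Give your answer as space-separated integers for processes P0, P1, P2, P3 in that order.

Answer: 34 34 34 34

Derivation:
Op 1: fork(P0) -> P1. 3 ppages; refcounts: pp0:2 pp1:2 pp2:2
Op 2: read(P1, v0) -> 34. No state change.
Op 3: fork(P0) -> P2. 3 ppages; refcounts: pp0:3 pp1:3 pp2:3
Op 4: fork(P0) -> P3. 3 ppages; refcounts: pp0:4 pp1:4 pp2:4
Op 5: write(P2, v2, 150). refcount(pp2)=4>1 -> COPY to pp3. 4 ppages; refcounts: pp0:4 pp1:4 pp2:3 pp3:1
Op 6: read(P1, v2) -> 26. No state change.
Op 7: write(P3, v1, 143). refcount(pp1)=4>1 -> COPY to pp4. 5 ppages; refcounts: pp0:4 pp1:3 pp2:3 pp3:1 pp4:1
P0: v0 -> pp0 = 34
P1: v0 -> pp0 = 34
P2: v0 -> pp0 = 34
P3: v0 -> pp0 = 34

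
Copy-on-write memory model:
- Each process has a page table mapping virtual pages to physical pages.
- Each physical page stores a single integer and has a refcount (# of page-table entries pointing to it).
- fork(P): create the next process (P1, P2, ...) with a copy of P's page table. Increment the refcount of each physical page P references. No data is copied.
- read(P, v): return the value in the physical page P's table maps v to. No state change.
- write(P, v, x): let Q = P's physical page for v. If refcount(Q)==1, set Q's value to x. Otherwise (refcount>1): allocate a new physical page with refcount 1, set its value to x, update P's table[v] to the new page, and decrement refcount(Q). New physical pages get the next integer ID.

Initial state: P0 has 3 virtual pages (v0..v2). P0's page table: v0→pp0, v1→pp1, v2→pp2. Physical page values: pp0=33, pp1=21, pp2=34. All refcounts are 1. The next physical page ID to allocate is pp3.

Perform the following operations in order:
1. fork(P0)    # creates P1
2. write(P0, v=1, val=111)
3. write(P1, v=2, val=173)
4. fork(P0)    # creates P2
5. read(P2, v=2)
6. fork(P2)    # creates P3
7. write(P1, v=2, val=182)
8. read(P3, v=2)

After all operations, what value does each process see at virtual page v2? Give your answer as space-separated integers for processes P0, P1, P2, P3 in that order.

Answer: 34 182 34 34

Derivation:
Op 1: fork(P0) -> P1. 3 ppages; refcounts: pp0:2 pp1:2 pp2:2
Op 2: write(P0, v1, 111). refcount(pp1)=2>1 -> COPY to pp3. 4 ppages; refcounts: pp0:2 pp1:1 pp2:2 pp3:1
Op 3: write(P1, v2, 173). refcount(pp2)=2>1 -> COPY to pp4. 5 ppages; refcounts: pp0:2 pp1:1 pp2:1 pp3:1 pp4:1
Op 4: fork(P0) -> P2. 5 ppages; refcounts: pp0:3 pp1:1 pp2:2 pp3:2 pp4:1
Op 5: read(P2, v2) -> 34. No state change.
Op 6: fork(P2) -> P3. 5 ppages; refcounts: pp0:4 pp1:1 pp2:3 pp3:3 pp4:1
Op 7: write(P1, v2, 182). refcount(pp4)=1 -> write in place. 5 ppages; refcounts: pp0:4 pp1:1 pp2:3 pp3:3 pp4:1
Op 8: read(P3, v2) -> 34. No state change.
P0: v2 -> pp2 = 34
P1: v2 -> pp4 = 182
P2: v2 -> pp2 = 34
P3: v2 -> pp2 = 34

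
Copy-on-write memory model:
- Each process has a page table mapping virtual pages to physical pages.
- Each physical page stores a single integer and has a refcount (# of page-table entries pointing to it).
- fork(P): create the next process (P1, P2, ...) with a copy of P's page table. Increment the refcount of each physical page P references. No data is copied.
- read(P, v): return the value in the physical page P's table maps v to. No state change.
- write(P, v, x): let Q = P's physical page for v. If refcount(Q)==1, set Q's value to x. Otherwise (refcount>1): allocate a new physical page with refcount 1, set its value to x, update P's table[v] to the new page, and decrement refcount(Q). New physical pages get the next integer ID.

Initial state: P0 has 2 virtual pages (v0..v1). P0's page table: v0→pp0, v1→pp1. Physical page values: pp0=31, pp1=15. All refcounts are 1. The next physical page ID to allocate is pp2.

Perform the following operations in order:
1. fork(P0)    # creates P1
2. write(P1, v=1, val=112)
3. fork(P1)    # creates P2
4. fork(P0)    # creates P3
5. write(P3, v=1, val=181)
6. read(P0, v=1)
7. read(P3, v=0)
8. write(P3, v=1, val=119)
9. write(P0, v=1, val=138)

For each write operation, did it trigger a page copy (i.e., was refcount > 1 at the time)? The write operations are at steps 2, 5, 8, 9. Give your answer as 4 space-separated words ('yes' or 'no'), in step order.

Op 1: fork(P0) -> P1. 2 ppages; refcounts: pp0:2 pp1:2
Op 2: write(P1, v1, 112). refcount(pp1)=2>1 -> COPY to pp2. 3 ppages; refcounts: pp0:2 pp1:1 pp2:1
Op 3: fork(P1) -> P2. 3 ppages; refcounts: pp0:3 pp1:1 pp2:2
Op 4: fork(P0) -> P3. 3 ppages; refcounts: pp0:4 pp1:2 pp2:2
Op 5: write(P3, v1, 181). refcount(pp1)=2>1 -> COPY to pp3. 4 ppages; refcounts: pp0:4 pp1:1 pp2:2 pp3:1
Op 6: read(P0, v1) -> 15. No state change.
Op 7: read(P3, v0) -> 31. No state change.
Op 8: write(P3, v1, 119). refcount(pp3)=1 -> write in place. 4 ppages; refcounts: pp0:4 pp1:1 pp2:2 pp3:1
Op 9: write(P0, v1, 138). refcount(pp1)=1 -> write in place. 4 ppages; refcounts: pp0:4 pp1:1 pp2:2 pp3:1

yes yes no no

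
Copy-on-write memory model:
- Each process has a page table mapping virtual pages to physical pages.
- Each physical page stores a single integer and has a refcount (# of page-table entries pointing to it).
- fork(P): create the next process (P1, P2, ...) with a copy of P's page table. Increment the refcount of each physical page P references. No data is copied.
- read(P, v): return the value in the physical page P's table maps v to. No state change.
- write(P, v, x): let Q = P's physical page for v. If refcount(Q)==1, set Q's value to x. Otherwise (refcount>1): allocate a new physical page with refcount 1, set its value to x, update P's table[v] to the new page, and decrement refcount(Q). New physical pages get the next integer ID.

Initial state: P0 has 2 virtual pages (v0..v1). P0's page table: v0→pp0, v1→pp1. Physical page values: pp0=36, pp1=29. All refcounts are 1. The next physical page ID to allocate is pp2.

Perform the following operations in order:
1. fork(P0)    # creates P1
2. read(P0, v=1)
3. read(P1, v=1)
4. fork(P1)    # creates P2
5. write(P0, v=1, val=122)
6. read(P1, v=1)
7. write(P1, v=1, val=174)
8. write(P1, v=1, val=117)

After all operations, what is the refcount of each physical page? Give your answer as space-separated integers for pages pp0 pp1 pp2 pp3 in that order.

Answer: 3 1 1 1

Derivation:
Op 1: fork(P0) -> P1. 2 ppages; refcounts: pp0:2 pp1:2
Op 2: read(P0, v1) -> 29. No state change.
Op 3: read(P1, v1) -> 29. No state change.
Op 4: fork(P1) -> P2. 2 ppages; refcounts: pp0:3 pp1:3
Op 5: write(P0, v1, 122). refcount(pp1)=3>1 -> COPY to pp2. 3 ppages; refcounts: pp0:3 pp1:2 pp2:1
Op 6: read(P1, v1) -> 29. No state change.
Op 7: write(P1, v1, 174). refcount(pp1)=2>1 -> COPY to pp3. 4 ppages; refcounts: pp0:3 pp1:1 pp2:1 pp3:1
Op 8: write(P1, v1, 117). refcount(pp3)=1 -> write in place. 4 ppages; refcounts: pp0:3 pp1:1 pp2:1 pp3:1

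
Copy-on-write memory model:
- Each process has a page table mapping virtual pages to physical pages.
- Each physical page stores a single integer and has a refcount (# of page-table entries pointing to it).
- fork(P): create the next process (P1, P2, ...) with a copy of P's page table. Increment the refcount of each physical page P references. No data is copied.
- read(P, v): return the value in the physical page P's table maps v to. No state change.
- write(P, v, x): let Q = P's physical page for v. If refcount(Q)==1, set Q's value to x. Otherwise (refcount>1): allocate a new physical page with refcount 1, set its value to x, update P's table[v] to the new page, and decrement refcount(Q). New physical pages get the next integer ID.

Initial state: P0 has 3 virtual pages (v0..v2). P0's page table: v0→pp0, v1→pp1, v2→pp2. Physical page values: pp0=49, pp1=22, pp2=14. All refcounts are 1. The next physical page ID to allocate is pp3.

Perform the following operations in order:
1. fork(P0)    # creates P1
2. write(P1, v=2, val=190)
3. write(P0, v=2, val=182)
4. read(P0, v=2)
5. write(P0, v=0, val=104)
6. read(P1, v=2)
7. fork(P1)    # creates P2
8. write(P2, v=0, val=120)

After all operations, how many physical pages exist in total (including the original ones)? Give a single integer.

Answer: 6

Derivation:
Op 1: fork(P0) -> P1. 3 ppages; refcounts: pp0:2 pp1:2 pp2:2
Op 2: write(P1, v2, 190). refcount(pp2)=2>1 -> COPY to pp3. 4 ppages; refcounts: pp0:2 pp1:2 pp2:1 pp3:1
Op 3: write(P0, v2, 182). refcount(pp2)=1 -> write in place. 4 ppages; refcounts: pp0:2 pp1:2 pp2:1 pp3:1
Op 4: read(P0, v2) -> 182. No state change.
Op 5: write(P0, v0, 104). refcount(pp0)=2>1 -> COPY to pp4. 5 ppages; refcounts: pp0:1 pp1:2 pp2:1 pp3:1 pp4:1
Op 6: read(P1, v2) -> 190. No state change.
Op 7: fork(P1) -> P2. 5 ppages; refcounts: pp0:2 pp1:3 pp2:1 pp3:2 pp4:1
Op 8: write(P2, v0, 120). refcount(pp0)=2>1 -> COPY to pp5. 6 ppages; refcounts: pp0:1 pp1:3 pp2:1 pp3:2 pp4:1 pp5:1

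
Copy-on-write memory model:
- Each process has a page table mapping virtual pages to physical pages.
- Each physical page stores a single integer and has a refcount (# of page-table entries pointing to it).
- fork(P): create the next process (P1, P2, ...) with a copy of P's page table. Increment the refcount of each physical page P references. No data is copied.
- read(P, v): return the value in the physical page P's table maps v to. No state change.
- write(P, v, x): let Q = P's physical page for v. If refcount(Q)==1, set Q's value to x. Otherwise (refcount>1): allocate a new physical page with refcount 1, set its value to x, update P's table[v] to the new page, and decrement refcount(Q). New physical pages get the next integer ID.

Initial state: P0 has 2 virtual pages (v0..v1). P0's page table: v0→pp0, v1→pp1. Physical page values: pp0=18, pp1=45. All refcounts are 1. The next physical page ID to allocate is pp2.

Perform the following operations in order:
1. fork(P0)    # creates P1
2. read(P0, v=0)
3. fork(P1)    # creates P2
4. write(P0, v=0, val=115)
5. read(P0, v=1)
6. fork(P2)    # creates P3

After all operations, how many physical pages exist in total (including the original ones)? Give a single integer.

Op 1: fork(P0) -> P1. 2 ppages; refcounts: pp0:2 pp1:2
Op 2: read(P0, v0) -> 18. No state change.
Op 3: fork(P1) -> P2. 2 ppages; refcounts: pp0:3 pp1:3
Op 4: write(P0, v0, 115). refcount(pp0)=3>1 -> COPY to pp2. 3 ppages; refcounts: pp0:2 pp1:3 pp2:1
Op 5: read(P0, v1) -> 45. No state change.
Op 6: fork(P2) -> P3. 3 ppages; refcounts: pp0:3 pp1:4 pp2:1

Answer: 3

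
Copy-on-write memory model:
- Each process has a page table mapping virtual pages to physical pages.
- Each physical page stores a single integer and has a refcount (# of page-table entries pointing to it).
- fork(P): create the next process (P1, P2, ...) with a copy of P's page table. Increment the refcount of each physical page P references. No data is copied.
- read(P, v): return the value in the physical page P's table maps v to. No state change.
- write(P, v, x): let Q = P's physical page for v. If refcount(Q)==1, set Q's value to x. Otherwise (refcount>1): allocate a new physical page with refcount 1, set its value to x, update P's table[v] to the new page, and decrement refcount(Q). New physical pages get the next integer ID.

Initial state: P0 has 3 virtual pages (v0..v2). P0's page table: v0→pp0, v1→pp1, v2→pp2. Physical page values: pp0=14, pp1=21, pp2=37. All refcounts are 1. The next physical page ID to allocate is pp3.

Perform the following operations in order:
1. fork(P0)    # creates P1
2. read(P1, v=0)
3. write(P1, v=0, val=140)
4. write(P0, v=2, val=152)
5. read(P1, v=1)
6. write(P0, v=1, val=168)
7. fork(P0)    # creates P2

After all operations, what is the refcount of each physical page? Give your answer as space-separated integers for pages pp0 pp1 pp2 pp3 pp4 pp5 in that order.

Answer: 2 1 1 1 2 2

Derivation:
Op 1: fork(P0) -> P1. 3 ppages; refcounts: pp0:2 pp1:2 pp2:2
Op 2: read(P1, v0) -> 14. No state change.
Op 3: write(P1, v0, 140). refcount(pp0)=2>1 -> COPY to pp3. 4 ppages; refcounts: pp0:1 pp1:2 pp2:2 pp3:1
Op 4: write(P0, v2, 152). refcount(pp2)=2>1 -> COPY to pp4. 5 ppages; refcounts: pp0:1 pp1:2 pp2:1 pp3:1 pp4:1
Op 5: read(P1, v1) -> 21. No state change.
Op 6: write(P0, v1, 168). refcount(pp1)=2>1 -> COPY to pp5. 6 ppages; refcounts: pp0:1 pp1:1 pp2:1 pp3:1 pp4:1 pp5:1
Op 7: fork(P0) -> P2. 6 ppages; refcounts: pp0:2 pp1:1 pp2:1 pp3:1 pp4:2 pp5:2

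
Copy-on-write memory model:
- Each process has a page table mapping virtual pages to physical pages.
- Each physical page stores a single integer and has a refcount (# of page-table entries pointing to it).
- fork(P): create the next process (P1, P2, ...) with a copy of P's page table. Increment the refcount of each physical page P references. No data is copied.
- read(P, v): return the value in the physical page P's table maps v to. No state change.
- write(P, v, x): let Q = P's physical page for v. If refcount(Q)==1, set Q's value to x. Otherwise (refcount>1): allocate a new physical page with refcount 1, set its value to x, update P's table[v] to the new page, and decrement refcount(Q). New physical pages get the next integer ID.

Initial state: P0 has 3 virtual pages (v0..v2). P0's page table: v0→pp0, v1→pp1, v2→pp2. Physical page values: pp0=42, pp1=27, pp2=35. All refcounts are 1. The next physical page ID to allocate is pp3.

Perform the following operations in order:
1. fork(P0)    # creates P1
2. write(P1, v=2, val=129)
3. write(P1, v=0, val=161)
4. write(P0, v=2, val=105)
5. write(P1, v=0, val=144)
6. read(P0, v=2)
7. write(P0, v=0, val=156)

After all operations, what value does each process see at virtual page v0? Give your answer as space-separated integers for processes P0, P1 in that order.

Answer: 156 144

Derivation:
Op 1: fork(P0) -> P1. 3 ppages; refcounts: pp0:2 pp1:2 pp2:2
Op 2: write(P1, v2, 129). refcount(pp2)=2>1 -> COPY to pp3. 4 ppages; refcounts: pp0:2 pp1:2 pp2:1 pp3:1
Op 3: write(P1, v0, 161). refcount(pp0)=2>1 -> COPY to pp4. 5 ppages; refcounts: pp0:1 pp1:2 pp2:1 pp3:1 pp4:1
Op 4: write(P0, v2, 105). refcount(pp2)=1 -> write in place. 5 ppages; refcounts: pp0:1 pp1:2 pp2:1 pp3:1 pp4:1
Op 5: write(P1, v0, 144). refcount(pp4)=1 -> write in place. 5 ppages; refcounts: pp0:1 pp1:2 pp2:1 pp3:1 pp4:1
Op 6: read(P0, v2) -> 105. No state change.
Op 7: write(P0, v0, 156). refcount(pp0)=1 -> write in place. 5 ppages; refcounts: pp0:1 pp1:2 pp2:1 pp3:1 pp4:1
P0: v0 -> pp0 = 156
P1: v0 -> pp4 = 144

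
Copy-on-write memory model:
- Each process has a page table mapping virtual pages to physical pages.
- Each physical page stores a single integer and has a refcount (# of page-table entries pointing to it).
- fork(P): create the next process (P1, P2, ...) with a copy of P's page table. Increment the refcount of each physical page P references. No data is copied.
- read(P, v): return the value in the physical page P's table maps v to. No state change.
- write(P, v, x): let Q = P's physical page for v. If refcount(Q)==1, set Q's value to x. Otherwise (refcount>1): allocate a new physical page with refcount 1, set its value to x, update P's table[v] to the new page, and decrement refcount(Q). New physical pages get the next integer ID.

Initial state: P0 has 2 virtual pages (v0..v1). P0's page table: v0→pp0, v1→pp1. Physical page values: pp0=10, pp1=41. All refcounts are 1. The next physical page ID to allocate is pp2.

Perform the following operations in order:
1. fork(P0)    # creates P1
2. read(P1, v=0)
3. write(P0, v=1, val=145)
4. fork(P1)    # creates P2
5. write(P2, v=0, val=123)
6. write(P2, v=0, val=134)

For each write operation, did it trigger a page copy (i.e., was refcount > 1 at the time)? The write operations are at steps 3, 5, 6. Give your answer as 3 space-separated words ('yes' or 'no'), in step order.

Op 1: fork(P0) -> P1. 2 ppages; refcounts: pp0:2 pp1:2
Op 2: read(P1, v0) -> 10. No state change.
Op 3: write(P0, v1, 145). refcount(pp1)=2>1 -> COPY to pp2. 3 ppages; refcounts: pp0:2 pp1:1 pp2:1
Op 4: fork(P1) -> P2. 3 ppages; refcounts: pp0:3 pp1:2 pp2:1
Op 5: write(P2, v0, 123). refcount(pp0)=3>1 -> COPY to pp3. 4 ppages; refcounts: pp0:2 pp1:2 pp2:1 pp3:1
Op 6: write(P2, v0, 134). refcount(pp3)=1 -> write in place. 4 ppages; refcounts: pp0:2 pp1:2 pp2:1 pp3:1

yes yes no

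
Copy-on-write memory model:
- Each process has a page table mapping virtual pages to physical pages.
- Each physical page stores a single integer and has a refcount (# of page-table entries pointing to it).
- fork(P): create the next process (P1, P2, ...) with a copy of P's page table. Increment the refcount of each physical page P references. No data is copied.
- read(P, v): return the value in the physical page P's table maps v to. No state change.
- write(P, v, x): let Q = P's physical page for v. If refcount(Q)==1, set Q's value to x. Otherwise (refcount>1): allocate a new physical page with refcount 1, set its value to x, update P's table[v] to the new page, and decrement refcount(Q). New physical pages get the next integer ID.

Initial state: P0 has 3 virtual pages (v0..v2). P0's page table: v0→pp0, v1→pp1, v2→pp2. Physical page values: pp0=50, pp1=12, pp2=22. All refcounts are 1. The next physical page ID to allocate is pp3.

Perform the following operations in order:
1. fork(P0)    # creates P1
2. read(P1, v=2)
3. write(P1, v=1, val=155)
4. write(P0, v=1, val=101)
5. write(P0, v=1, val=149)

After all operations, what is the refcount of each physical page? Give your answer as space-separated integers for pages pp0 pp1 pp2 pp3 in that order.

Op 1: fork(P0) -> P1. 3 ppages; refcounts: pp0:2 pp1:2 pp2:2
Op 2: read(P1, v2) -> 22. No state change.
Op 3: write(P1, v1, 155). refcount(pp1)=2>1 -> COPY to pp3. 4 ppages; refcounts: pp0:2 pp1:1 pp2:2 pp3:1
Op 4: write(P0, v1, 101). refcount(pp1)=1 -> write in place. 4 ppages; refcounts: pp0:2 pp1:1 pp2:2 pp3:1
Op 5: write(P0, v1, 149). refcount(pp1)=1 -> write in place. 4 ppages; refcounts: pp0:2 pp1:1 pp2:2 pp3:1

Answer: 2 1 2 1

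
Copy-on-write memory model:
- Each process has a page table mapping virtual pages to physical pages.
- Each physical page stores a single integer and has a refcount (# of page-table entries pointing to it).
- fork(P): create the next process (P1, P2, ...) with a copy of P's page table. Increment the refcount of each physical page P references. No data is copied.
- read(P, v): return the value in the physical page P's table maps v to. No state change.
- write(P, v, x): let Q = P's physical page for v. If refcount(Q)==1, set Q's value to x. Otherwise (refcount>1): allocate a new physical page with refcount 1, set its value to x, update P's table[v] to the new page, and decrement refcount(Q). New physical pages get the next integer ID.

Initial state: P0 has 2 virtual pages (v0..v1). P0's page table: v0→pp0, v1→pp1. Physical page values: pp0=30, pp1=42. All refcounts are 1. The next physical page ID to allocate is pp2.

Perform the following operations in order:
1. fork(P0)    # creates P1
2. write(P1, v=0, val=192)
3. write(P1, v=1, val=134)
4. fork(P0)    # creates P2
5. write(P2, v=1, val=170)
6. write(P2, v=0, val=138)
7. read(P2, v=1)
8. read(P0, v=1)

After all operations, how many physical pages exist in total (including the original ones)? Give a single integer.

Op 1: fork(P0) -> P1. 2 ppages; refcounts: pp0:2 pp1:2
Op 2: write(P1, v0, 192). refcount(pp0)=2>1 -> COPY to pp2. 3 ppages; refcounts: pp0:1 pp1:2 pp2:1
Op 3: write(P1, v1, 134). refcount(pp1)=2>1 -> COPY to pp3. 4 ppages; refcounts: pp0:1 pp1:1 pp2:1 pp3:1
Op 4: fork(P0) -> P2. 4 ppages; refcounts: pp0:2 pp1:2 pp2:1 pp3:1
Op 5: write(P2, v1, 170). refcount(pp1)=2>1 -> COPY to pp4. 5 ppages; refcounts: pp0:2 pp1:1 pp2:1 pp3:1 pp4:1
Op 6: write(P2, v0, 138). refcount(pp0)=2>1 -> COPY to pp5. 6 ppages; refcounts: pp0:1 pp1:1 pp2:1 pp3:1 pp4:1 pp5:1
Op 7: read(P2, v1) -> 170. No state change.
Op 8: read(P0, v1) -> 42. No state change.

Answer: 6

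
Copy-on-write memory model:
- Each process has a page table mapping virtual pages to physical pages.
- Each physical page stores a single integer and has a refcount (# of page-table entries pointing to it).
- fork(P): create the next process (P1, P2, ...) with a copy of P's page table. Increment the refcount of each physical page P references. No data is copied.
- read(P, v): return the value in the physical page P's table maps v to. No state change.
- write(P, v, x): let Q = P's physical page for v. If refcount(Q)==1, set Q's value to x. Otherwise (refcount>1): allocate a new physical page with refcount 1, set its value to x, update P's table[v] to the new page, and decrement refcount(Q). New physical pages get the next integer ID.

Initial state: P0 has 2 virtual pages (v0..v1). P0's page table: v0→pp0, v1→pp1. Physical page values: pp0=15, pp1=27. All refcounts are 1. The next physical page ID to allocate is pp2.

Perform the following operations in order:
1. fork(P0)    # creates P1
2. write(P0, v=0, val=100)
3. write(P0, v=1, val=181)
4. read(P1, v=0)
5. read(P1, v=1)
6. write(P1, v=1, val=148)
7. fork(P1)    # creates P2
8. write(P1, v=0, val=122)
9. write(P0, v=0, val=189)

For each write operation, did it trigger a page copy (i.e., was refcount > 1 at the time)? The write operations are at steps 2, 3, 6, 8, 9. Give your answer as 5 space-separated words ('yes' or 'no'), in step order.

Op 1: fork(P0) -> P1. 2 ppages; refcounts: pp0:2 pp1:2
Op 2: write(P0, v0, 100). refcount(pp0)=2>1 -> COPY to pp2. 3 ppages; refcounts: pp0:1 pp1:2 pp2:1
Op 3: write(P0, v1, 181). refcount(pp1)=2>1 -> COPY to pp3. 4 ppages; refcounts: pp0:1 pp1:1 pp2:1 pp3:1
Op 4: read(P1, v0) -> 15. No state change.
Op 5: read(P1, v1) -> 27. No state change.
Op 6: write(P1, v1, 148). refcount(pp1)=1 -> write in place. 4 ppages; refcounts: pp0:1 pp1:1 pp2:1 pp3:1
Op 7: fork(P1) -> P2. 4 ppages; refcounts: pp0:2 pp1:2 pp2:1 pp3:1
Op 8: write(P1, v0, 122). refcount(pp0)=2>1 -> COPY to pp4. 5 ppages; refcounts: pp0:1 pp1:2 pp2:1 pp3:1 pp4:1
Op 9: write(P0, v0, 189). refcount(pp2)=1 -> write in place. 5 ppages; refcounts: pp0:1 pp1:2 pp2:1 pp3:1 pp4:1

yes yes no yes no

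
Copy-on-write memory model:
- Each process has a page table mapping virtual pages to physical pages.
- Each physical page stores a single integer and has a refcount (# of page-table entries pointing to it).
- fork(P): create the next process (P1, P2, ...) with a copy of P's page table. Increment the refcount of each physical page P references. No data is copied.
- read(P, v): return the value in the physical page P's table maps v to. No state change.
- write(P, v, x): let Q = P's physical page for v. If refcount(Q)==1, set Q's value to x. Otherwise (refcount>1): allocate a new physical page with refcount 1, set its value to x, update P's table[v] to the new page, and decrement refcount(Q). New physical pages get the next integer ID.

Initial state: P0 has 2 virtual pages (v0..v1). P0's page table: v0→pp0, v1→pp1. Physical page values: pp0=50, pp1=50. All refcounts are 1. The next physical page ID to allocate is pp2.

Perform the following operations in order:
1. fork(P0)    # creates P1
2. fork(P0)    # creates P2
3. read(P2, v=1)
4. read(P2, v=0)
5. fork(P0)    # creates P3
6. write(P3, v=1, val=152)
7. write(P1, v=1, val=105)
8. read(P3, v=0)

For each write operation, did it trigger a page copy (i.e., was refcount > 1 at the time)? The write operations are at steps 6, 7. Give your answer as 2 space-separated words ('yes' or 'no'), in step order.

Op 1: fork(P0) -> P1. 2 ppages; refcounts: pp0:2 pp1:2
Op 2: fork(P0) -> P2. 2 ppages; refcounts: pp0:3 pp1:3
Op 3: read(P2, v1) -> 50. No state change.
Op 4: read(P2, v0) -> 50. No state change.
Op 5: fork(P0) -> P3. 2 ppages; refcounts: pp0:4 pp1:4
Op 6: write(P3, v1, 152). refcount(pp1)=4>1 -> COPY to pp2. 3 ppages; refcounts: pp0:4 pp1:3 pp2:1
Op 7: write(P1, v1, 105). refcount(pp1)=3>1 -> COPY to pp3. 4 ppages; refcounts: pp0:4 pp1:2 pp2:1 pp3:1
Op 8: read(P3, v0) -> 50. No state change.

yes yes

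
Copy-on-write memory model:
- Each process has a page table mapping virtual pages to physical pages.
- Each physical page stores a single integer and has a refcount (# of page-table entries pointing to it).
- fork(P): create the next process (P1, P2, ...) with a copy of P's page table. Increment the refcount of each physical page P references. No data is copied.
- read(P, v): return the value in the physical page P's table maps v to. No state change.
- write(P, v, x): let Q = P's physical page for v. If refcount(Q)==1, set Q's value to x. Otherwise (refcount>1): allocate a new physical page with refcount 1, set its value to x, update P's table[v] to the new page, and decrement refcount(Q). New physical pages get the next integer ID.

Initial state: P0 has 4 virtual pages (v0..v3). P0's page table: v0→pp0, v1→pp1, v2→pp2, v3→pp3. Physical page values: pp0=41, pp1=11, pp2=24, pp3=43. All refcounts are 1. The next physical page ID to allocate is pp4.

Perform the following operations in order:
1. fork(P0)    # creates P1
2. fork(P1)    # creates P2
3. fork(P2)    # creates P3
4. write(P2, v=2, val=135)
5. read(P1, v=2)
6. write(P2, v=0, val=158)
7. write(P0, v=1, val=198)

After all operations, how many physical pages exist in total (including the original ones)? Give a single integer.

Op 1: fork(P0) -> P1. 4 ppages; refcounts: pp0:2 pp1:2 pp2:2 pp3:2
Op 2: fork(P1) -> P2. 4 ppages; refcounts: pp0:3 pp1:3 pp2:3 pp3:3
Op 3: fork(P2) -> P3. 4 ppages; refcounts: pp0:4 pp1:4 pp2:4 pp3:4
Op 4: write(P2, v2, 135). refcount(pp2)=4>1 -> COPY to pp4. 5 ppages; refcounts: pp0:4 pp1:4 pp2:3 pp3:4 pp4:1
Op 5: read(P1, v2) -> 24. No state change.
Op 6: write(P2, v0, 158). refcount(pp0)=4>1 -> COPY to pp5. 6 ppages; refcounts: pp0:3 pp1:4 pp2:3 pp3:4 pp4:1 pp5:1
Op 7: write(P0, v1, 198). refcount(pp1)=4>1 -> COPY to pp6. 7 ppages; refcounts: pp0:3 pp1:3 pp2:3 pp3:4 pp4:1 pp5:1 pp6:1

Answer: 7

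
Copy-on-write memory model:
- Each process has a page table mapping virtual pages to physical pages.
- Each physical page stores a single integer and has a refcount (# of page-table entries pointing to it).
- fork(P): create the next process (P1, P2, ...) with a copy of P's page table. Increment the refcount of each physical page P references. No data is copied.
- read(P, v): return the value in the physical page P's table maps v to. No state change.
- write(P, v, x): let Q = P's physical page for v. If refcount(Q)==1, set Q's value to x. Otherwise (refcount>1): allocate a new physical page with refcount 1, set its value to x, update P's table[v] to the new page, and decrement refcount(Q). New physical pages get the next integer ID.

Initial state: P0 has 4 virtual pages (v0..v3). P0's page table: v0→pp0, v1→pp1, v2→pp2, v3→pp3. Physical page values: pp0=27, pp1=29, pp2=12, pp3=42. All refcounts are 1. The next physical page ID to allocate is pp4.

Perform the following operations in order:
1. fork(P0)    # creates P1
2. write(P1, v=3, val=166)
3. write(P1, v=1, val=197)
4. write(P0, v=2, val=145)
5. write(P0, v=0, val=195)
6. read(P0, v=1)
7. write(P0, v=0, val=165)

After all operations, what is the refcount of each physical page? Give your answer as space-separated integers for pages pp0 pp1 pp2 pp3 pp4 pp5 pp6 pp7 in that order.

Op 1: fork(P0) -> P1. 4 ppages; refcounts: pp0:2 pp1:2 pp2:2 pp3:2
Op 2: write(P1, v3, 166). refcount(pp3)=2>1 -> COPY to pp4. 5 ppages; refcounts: pp0:2 pp1:2 pp2:2 pp3:1 pp4:1
Op 3: write(P1, v1, 197). refcount(pp1)=2>1 -> COPY to pp5. 6 ppages; refcounts: pp0:2 pp1:1 pp2:2 pp3:1 pp4:1 pp5:1
Op 4: write(P0, v2, 145). refcount(pp2)=2>1 -> COPY to pp6. 7 ppages; refcounts: pp0:2 pp1:1 pp2:1 pp3:1 pp4:1 pp5:1 pp6:1
Op 5: write(P0, v0, 195). refcount(pp0)=2>1 -> COPY to pp7. 8 ppages; refcounts: pp0:1 pp1:1 pp2:1 pp3:1 pp4:1 pp5:1 pp6:1 pp7:1
Op 6: read(P0, v1) -> 29. No state change.
Op 7: write(P0, v0, 165). refcount(pp7)=1 -> write in place. 8 ppages; refcounts: pp0:1 pp1:1 pp2:1 pp3:1 pp4:1 pp5:1 pp6:1 pp7:1

Answer: 1 1 1 1 1 1 1 1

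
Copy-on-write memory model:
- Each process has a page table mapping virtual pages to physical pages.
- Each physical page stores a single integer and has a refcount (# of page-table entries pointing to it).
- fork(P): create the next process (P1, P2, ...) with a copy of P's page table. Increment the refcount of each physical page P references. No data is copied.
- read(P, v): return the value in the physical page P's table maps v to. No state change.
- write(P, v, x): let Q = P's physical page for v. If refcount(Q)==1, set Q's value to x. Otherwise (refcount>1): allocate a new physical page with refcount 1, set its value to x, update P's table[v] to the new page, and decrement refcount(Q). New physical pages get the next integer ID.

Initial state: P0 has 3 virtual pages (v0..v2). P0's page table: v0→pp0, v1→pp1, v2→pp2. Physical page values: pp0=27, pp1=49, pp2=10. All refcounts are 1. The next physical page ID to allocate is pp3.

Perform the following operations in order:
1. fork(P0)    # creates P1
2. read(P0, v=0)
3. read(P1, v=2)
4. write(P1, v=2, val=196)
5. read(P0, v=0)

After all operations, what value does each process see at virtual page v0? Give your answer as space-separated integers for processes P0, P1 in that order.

Op 1: fork(P0) -> P1. 3 ppages; refcounts: pp0:2 pp1:2 pp2:2
Op 2: read(P0, v0) -> 27. No state change.
Op 3: read(P1, v2) -> 10. No state change.
Op 4: write(P1, v2, 196). refcount(pp2)=2>1 -> COPY to pp3. 4 ppages; refcounts: pp0:2 pp1:2 pp2:1 pp3:1
Op 5: read(P0, v0) -> 27. No state change.
P0: v0 -> pp0 = 27
P1: v0 -> pp0 = 27

Answer: 27 27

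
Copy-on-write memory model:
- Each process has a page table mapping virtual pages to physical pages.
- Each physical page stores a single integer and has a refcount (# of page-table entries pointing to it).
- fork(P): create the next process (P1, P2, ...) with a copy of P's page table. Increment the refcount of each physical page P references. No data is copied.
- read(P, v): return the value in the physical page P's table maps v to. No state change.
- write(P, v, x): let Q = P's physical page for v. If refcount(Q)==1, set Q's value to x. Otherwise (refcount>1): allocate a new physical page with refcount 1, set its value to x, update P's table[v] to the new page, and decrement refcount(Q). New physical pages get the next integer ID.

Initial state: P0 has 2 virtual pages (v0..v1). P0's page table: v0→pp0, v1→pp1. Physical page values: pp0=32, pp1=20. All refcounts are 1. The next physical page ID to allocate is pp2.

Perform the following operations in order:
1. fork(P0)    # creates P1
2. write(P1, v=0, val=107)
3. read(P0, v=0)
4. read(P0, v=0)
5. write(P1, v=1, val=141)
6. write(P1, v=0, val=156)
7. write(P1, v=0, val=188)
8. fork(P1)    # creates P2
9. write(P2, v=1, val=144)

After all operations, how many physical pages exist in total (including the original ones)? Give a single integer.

Answer: 5

Derivation:
Op 1: fork(P0) -> P1. 2 ppages; refcounts: pp0:2 pp1:2
Op 2: write(P1, v0, 107). refcount(pp0)=2>1 -> COPY to pp2. 3 ppages; refcounts: pp0:1 pp1:2 pp2:1
Op 3: read(P0, v0) -> 32. No state change.
Op 4: read(P0, v0) -> 32. No state change.
Op 5: write(P1, v1, 141). refcount(pp1)=2>1 -> COPY to pp3. 4 ppages; refcounts: pp0:1 pp1:1 pp2:1 pp3:1
Op 6: write(P1, v0, 156). refcount(pp2)=1 -> write in place. 4 ppages; refcounts: pp0:1 pp1:1 pp2:1 pp3:1
Op 7: write(P1, v0, 188). refcount(pp2)=1 -> write in place. 4 ppages; refcounts: pp0:1 pp1:1 pp2:1 pp3:1
Op 8: fork(P1) -> P2. 4 ppages; refcounts: pp0:1 pp1:1 pp2:2 pp3:2
Op 9: write(P2, v1, 144). refcount(pp3)=2>1 -> COPY to pp4. 5 ppages; refcounts: pp0:1 pp1:1 pp2:2 pp3:1 pp4:1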